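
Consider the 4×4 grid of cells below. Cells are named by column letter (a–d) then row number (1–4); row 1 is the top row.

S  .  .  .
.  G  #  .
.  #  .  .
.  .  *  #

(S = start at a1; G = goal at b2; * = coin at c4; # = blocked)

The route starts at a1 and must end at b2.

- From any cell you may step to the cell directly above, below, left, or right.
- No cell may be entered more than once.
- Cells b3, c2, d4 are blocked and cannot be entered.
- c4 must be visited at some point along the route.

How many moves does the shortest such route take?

Any route passes through c4 somewhere between a1 and b2. Summing Manhattan distances along the two legs (a1 → c4 → b2) gives a lower bound of 5 + 3 = 8 moves.
That bound ignores the blocked cells. Measuring each leg by the fewest moves that actually steer around them (a1→c4: 5; c4→b2: 5) raises the lower bound to 10.
The shortest route satisfying every rule uses 12 moves: a1 → a2 → a3 → a4 → b4 → c4 → c3 → d3 → d2 → d1 → c1 → b1 → b2.
The no-revisit rule (legs can't share cells) pushes the minimum above the 10-move bound; an exhaustive check rules out every length from 10 to 11, leaving 12 as the minimum.

12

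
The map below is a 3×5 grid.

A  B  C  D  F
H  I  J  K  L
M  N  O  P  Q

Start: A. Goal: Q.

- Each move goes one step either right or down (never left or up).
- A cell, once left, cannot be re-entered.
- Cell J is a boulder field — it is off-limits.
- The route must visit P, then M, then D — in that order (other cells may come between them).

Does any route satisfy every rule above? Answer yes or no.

M lies to the left of P, so going from P to M would need a leftward move — but moves only go right/down, so P cannot be visited before M.

no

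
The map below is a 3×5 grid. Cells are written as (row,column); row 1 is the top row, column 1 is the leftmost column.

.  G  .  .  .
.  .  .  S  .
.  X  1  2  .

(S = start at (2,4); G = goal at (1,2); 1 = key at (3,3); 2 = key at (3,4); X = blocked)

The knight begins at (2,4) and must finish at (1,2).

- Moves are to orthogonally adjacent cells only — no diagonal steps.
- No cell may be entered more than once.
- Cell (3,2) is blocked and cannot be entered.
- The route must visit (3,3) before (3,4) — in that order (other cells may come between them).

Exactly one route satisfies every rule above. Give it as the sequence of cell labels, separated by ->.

(2,4) -> (2,3) -> (3,3) -> (3,4) -> (3,5) -> (2,5) -> (1,5) -> (1,4) -> (1,3) -> (1,2)

The waypoints must appear in the order (3,3), (3,4), with no cell reused.
Route from (2,4): left 1 to (2,3), down 1 to (3,3), right 2 to (3,5), up 2 to (1,5), left 3 to (1,2) — 9 moves in all.
Check: order respected (1 at step 2, 2 at step 3).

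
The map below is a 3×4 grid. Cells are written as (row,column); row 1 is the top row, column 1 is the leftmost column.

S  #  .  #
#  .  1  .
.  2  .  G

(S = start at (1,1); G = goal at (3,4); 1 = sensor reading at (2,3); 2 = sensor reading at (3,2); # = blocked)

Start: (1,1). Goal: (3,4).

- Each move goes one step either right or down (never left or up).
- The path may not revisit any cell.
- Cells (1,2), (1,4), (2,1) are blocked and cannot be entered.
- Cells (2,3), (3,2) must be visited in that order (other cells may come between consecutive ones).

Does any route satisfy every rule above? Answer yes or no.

no

(3,2) lies to the left of (2,3), so going from (2,3) to (3,2) would need a leftward move — but moves only go right/down, so (2,3) cannot be visited before (3,2).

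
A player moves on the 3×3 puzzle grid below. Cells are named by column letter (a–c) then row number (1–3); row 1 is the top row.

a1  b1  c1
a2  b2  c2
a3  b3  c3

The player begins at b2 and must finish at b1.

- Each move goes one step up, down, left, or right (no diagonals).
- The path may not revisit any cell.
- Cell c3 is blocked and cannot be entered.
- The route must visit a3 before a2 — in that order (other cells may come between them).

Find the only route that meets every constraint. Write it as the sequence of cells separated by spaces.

The waypoints must appear in the order a3, a2, with no cell reused.
Route from b2: down 1 to b3, left 1 to a3, up 2 to a1, right 1 to b1 — 5 moves in all.
Check: order respected (a3 at step 2, a2 at step 3).

b2 b3 a3 a2 a1 b1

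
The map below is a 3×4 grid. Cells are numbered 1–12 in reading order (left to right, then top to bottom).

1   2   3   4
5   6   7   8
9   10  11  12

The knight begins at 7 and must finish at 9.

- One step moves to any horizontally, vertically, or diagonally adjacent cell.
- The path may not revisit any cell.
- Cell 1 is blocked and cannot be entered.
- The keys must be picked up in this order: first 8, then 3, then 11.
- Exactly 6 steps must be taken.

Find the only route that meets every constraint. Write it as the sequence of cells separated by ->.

The waypoints must appear in the order 8, 3, 11, with no cell reused.
Route from 7: right 1 to 8, up-left 1 to 3, down-left 1 to 6, down-right 1 to 11, left 2 to 9 — 6 moves in all.
Check: order respected (8 at step 1, 3 at step 2, 11 at step 4); 6 moves as required.

7 -> 8 -> 3 -> 6 -> 11 -> 10 -> 9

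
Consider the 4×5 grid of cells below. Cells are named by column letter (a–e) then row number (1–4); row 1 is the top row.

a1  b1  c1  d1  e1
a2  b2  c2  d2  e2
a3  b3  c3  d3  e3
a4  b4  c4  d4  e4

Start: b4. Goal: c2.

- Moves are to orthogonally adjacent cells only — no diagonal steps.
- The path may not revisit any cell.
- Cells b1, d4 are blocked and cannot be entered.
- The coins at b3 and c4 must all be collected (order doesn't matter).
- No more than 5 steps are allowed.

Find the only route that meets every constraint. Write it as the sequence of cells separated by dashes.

The 5-move cap with required stops at b3, c4 leaves no slack for detours.
Route from b4: right 1 to c4, up 1 to c3, left 1 to b3, up 1 to b2, right 1 to c2 — 5 moves in all.
Check: all required cells visited; 5 ≤ 5 moves.

b4 - c4 - c3 - b3 - b2 - c2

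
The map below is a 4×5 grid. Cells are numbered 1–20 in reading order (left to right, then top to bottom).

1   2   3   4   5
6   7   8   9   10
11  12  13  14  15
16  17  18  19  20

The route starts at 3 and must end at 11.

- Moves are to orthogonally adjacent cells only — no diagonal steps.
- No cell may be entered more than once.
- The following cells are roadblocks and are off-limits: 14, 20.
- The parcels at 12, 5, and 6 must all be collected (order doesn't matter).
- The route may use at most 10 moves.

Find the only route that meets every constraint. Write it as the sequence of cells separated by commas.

The budget equals the shortest possible length, so every move has to be on a shortest route through the required cells.
Route from 3: 2× right (reaching 5), down to 10, 2× left (reaching 8), down to 13, left to 12, up to 7, left to 6, down to 11 — 10 moves in all.
Check: all required cells visited; 10 ≤ 10 moves.

3, 4, 5, 10, 9, 8, 13, 12, 7, 6, 11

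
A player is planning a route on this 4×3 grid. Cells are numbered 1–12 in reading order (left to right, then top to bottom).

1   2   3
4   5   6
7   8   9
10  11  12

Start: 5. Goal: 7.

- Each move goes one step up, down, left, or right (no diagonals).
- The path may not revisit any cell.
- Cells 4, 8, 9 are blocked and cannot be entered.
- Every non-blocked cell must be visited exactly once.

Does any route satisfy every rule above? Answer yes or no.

Cell 1 has only one open neighbour but is neither the start nor the goal, so a Hamiltonian route would have to both enter and leave it through the same neighbour — impossible without revisiting.

no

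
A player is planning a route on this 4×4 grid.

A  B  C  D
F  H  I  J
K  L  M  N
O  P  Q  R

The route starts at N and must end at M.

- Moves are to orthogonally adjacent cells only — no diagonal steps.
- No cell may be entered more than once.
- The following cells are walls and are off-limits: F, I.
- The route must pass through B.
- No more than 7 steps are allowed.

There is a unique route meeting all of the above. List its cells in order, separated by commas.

N, J, D, C, B, H, L, M

The budget equals the shortest possible length, so every move has to be on a shortest route through the required cells.
Route from N: 2× up (reaching D), 2× left (reaching B), 2× down (reaching L), right to M — 7 moves in all.
Check: all required cells visited; 7 ≤ 7 moves.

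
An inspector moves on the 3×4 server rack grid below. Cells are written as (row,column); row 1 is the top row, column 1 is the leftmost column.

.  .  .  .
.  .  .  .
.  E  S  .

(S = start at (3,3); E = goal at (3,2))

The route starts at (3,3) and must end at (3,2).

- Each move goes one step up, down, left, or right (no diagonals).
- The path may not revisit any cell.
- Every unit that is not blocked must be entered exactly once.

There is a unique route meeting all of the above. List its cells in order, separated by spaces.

(3,3) (3,4) (2,4) (1,4) (1,3) (2,3) (2,2) (1,2) (1,1) (2,1) (3,1) (3,2)

Need to visit all 12 open cells exactly once, starting at (3,3) and ending at (3,2).
Route from (3,3): right to (3,4), 2× up (reaching (1,4)), left to (1,3), down to (2,3), left to (2,2), up to (1,2), left to (1,1), 2× down (reaching (3,1)), right to (3,2) — 11 moves in all.
Check: all 12 open cells covered.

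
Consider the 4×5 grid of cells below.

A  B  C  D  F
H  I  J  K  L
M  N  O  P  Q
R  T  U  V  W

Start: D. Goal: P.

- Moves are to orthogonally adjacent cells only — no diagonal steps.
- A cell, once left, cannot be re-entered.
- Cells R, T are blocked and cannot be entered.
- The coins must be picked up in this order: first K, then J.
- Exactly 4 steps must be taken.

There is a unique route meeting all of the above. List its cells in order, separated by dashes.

The waypoints must appear in the order K, J, with no cell reused.
Route from D: down 1 to K, left 1 to J, down 1 to O, right 1 to P — 4 moves in all.
Check: order respected (K at step 1, J at step 2); 4 moves as required.

D - K - J - O - P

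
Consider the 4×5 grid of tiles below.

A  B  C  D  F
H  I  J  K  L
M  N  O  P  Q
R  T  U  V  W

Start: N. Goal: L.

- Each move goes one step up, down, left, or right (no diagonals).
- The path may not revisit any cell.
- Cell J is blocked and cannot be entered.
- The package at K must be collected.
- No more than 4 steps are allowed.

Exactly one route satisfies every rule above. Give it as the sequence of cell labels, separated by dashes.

Any route must reach K and still end at L within 4 moves, so the order of the required stops is forced.
Route from N: right 2 to P, up 1 to K, right 1 to L — 4 moves in all.
Check: all required cells visited; 4 ≤ 4 moves.

N - O - P - K - L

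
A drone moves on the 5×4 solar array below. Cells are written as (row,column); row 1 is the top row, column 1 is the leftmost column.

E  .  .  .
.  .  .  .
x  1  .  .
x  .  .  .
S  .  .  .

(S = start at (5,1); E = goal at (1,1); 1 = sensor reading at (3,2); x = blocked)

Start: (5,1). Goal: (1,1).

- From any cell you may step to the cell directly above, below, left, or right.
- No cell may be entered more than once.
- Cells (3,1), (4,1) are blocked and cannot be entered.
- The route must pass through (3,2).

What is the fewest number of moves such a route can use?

Any route passes through (3,2) somewhere between (5,1) and (1,1). Summing Manhattan distances along the two legs ((5,1) → (3,2) → (1,1)) gives a lower bound of 3 + 3 = 6 moves.
A route of 6 moves achieves this: (5,1) → (5,2) → (4,2) → (3,2) → (2,2) → (1,2) → (1,1).
Since 6 matches the lower bound, it is optimal.

6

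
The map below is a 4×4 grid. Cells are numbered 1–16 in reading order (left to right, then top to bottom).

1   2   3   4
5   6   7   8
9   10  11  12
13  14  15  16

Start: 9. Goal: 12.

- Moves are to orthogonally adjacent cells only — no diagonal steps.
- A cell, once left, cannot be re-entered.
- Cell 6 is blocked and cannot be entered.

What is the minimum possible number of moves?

The Manhattan distance from 9 to 12 is |3−3| + |1−4| = 3, so at least 3 moves are needed.
A route of 3 moves achieves this: 9 → 10 → 11 → 12.
Since 3 matches the lower bound, it is optimal.

3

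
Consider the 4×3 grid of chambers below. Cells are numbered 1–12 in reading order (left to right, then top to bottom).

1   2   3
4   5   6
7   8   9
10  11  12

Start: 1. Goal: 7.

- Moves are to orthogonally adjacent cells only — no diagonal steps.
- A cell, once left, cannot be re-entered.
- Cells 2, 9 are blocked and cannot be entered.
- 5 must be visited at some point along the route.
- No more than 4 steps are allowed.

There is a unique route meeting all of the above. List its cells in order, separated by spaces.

1 4 5 8 7

The 4-move cap with required stops at 5 leaves no slack for detours.
Route from 1: down 1 to 4, right 1 to 5, down 1 to 8, left 1 to 7 — 4 moves in all.
Check: all required cells visited; 4 ≤ 4 moves.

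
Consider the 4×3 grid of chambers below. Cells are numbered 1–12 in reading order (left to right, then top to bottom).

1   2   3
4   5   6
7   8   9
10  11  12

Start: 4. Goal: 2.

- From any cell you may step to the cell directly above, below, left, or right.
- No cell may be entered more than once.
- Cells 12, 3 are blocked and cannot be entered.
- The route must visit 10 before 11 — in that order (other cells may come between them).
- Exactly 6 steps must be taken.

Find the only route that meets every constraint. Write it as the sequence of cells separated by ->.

The waypoints must appear in the order 10, 11, with no cell reused.
Route from 4: 2× down (reaching 10), right to 11, 3× up (reaching 2) — 6 moves in all.
Check: order respected (10 at step 2, 11 at step 3); 6 moves as required.

4 -> 7 -> 10 -> 11 -> 8 -> 5 -> 2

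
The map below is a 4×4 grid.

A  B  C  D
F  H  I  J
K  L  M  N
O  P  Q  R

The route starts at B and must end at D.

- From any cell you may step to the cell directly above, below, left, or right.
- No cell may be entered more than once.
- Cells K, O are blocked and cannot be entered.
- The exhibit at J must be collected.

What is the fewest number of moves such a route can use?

4

Any route passes through J somewhere between B and D. Summing Manhattan distances along the two legs (B → J → D) gives a lower bound of 3 + 1 = 4 moves.
A route of 4 moves achieves this: B → H → I → J → D.
Since 4 matches the lower bound, it is optimal.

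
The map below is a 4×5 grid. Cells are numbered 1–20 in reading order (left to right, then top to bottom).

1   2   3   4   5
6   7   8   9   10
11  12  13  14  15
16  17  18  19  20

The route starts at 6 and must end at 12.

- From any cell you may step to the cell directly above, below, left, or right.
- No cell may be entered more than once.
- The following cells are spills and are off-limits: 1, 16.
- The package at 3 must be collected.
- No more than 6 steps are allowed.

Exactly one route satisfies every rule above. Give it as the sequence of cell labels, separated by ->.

6 -> 7 -> 2 -> 3 -> 8 -> 13 -> 12

The budget equals the shortest possible length, so every move has to be on a shortest route through the required cells.
Route from 6: right to 7, up to 2, right to 3, 2× down (reaching 13), left to 12 — 6 moves in all.
Check: all required cells visited; 6 ≤ 6 moves.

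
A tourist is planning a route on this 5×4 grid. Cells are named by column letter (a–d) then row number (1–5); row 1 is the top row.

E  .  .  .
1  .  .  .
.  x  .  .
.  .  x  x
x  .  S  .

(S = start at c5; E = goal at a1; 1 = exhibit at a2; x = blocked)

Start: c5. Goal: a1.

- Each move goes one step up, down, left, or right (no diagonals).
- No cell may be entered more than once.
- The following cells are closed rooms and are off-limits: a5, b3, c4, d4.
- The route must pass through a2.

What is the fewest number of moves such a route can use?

6

Any route passes through a2 somewhere between c5 and a1. Summing Manhattan distances along the two legs (c5 → a2 → a1) gives a lower bound of 5 + 1 = 6 moves.
A route of 6 moves achieves this: c5 → b5 → b4 → a4 → a3 → a2 → a1.
Since 6 matches the lower bound, it is optimal.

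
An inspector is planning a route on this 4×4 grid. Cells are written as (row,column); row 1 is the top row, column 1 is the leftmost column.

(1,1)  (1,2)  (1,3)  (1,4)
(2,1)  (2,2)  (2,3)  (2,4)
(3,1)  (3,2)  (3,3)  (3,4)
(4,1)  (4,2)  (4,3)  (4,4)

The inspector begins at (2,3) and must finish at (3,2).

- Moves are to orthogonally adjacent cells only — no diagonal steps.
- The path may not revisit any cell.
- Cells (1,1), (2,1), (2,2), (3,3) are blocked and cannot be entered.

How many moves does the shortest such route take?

6

The Manhattan distance from (2,3) to (3,2) is |2−3| + |3−2| = 2, so at least 2 moves are needed.
That bound ignores the blocked cells. Measuring each leg by the fewest moves that actually steer around them ((2,3)→(3,2): 6) raises the lower bound to 6.
A route of 6 moves exists: (2,3) → (2,4) → (3,4) → (4,4) → (4,3) → (4,2) → (3,2).
Since 6 matches that lower bound, it is optimal.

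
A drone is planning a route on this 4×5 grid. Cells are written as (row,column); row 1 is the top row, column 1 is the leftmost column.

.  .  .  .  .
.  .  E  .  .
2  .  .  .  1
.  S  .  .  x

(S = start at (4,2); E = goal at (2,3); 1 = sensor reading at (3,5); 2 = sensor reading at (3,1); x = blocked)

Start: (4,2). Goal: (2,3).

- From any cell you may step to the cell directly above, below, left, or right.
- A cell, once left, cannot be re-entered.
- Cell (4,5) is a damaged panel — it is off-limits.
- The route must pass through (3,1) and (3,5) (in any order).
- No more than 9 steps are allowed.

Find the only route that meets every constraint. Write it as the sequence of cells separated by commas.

The budget equals the shortest possible length, so every move has to be on a shortest route through the required cells.
Route from (4,2): left to (4,1), up to (3,1), 4× right (reaching (3,5)), up to (2,5), 2× left (reaching (2,3)) — 9 moves in all.
Check: all required cells visited; 9 ≤ 9 moves.

(4,2), (4,1), (3,1), (3,2), (3,3), (3,4), (3,5), (2,5), (2,4), (2,3)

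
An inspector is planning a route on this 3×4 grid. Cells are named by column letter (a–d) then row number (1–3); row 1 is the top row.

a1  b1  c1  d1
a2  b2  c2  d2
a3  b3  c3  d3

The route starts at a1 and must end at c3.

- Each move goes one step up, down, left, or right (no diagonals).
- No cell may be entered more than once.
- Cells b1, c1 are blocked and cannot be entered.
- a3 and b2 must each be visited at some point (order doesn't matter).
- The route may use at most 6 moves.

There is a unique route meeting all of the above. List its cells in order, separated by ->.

a1 -> a2 -> a3 -> b3 -> b2 -> c2 -> c3

The budget equals the shortest possible length, so every move has to be on a shortest route through the required cells.
Route from a1: 2× down (reaching a3), right to b3, up to b2, right to c2, down to c3 — 6 moves in all.
Check: all required cells visited; 6 ≤ 6 moves.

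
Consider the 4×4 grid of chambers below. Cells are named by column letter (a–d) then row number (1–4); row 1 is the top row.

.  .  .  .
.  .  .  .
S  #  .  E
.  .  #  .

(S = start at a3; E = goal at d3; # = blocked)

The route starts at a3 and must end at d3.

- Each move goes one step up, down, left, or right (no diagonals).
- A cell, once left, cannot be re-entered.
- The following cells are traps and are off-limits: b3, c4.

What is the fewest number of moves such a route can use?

The Manhattan distance from a3 to d3 is |3−3| + |1−4| = 3, so at least 3 moves are needed.
That bound ignores the blocked cells. Measuring each leg by the fewest moves that actually steer around them (a3→d3: 5) raises the lower bound to 5.
A route of 5 moves exists: a3 → a2 → b2 → c2 → c3 → d3.
Since 5 matches that lower bound, it is optimal.

5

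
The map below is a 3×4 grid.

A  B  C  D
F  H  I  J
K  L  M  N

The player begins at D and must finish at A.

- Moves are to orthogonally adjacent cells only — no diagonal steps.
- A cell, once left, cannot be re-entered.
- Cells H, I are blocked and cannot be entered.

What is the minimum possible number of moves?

3

The Manhattan distance from D to A is |1−1| + |4−1| = 3, so at least 3 moves are needed.
A route of 3 moves achieves this: D → C → B → A.
Since 3 matches the lower bound, it is optimal.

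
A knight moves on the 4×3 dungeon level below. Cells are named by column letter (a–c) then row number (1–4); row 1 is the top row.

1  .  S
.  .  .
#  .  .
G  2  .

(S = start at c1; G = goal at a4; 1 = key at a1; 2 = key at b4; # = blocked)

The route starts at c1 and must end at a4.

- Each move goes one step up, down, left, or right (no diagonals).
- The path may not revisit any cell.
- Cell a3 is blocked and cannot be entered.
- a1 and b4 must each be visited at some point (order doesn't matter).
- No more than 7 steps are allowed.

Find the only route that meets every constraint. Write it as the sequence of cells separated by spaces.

Any route must reach a1 and b4 and still end at a4 within 7 moves, so the order of the required stops is forced.
Route from c1: left 2 to a1, down 1 to a2, right 1 to b2, down 2 to b4, left 1 to a4 — 7 moves in all.
Check: all required cells visited; 7 ≤ 7 moves.

c1 b1 a1 a2 b2 b3 b4 a4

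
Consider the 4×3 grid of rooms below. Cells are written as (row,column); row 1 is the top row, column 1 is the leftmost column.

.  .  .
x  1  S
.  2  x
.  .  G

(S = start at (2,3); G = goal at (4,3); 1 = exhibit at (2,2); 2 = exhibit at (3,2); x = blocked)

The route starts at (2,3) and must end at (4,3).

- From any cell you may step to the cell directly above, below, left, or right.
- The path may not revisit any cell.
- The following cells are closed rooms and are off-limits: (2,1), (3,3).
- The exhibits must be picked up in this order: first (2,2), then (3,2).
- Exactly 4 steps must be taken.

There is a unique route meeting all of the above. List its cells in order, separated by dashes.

(2,3) - (2,2) - (3,2) - (4,2) - (4,3)

The waypoints must appear in the order (2,2), (3,2), with no cell reused.
Route from (2,3): left to (2,2), 2× down (reaching (4,2)), right to (4,3) — 4 moves in all.
Check: order respected (1 at step 1, 2 at step 2); 4 moves as required.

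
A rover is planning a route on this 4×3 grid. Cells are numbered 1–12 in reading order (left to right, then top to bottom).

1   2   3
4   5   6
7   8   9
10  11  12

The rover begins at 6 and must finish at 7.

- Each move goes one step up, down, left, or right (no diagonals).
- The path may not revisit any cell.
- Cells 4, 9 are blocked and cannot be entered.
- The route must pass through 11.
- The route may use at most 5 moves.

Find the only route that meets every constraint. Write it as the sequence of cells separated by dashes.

6 - 5 - 8 - 11 - 10 - 7

Any route must reach 11 and still end at 7 within 5 moves, so the order of the required stops is forced.
Route from 6: left to 5, 2× down (reaching 11), left to 10, up to 7 — 5 moves in all.
Check: all required cells visited; 5 ≤ 5 moves.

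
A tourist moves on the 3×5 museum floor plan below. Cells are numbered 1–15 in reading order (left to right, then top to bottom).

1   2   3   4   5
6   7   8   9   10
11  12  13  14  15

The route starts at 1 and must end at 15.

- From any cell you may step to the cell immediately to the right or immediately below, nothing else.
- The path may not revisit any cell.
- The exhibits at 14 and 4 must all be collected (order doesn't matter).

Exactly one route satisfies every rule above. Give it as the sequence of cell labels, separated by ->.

1 -> 2 -> 3 -> 4 -> 9 -> 14 -> 15

Moves only go right or down, so the column and row indices never decrease.
Route from 1: 3× right (reaching 4), 2× down (reaching 14), right to 15 — 6 moves in all.
Check: all required cells visited.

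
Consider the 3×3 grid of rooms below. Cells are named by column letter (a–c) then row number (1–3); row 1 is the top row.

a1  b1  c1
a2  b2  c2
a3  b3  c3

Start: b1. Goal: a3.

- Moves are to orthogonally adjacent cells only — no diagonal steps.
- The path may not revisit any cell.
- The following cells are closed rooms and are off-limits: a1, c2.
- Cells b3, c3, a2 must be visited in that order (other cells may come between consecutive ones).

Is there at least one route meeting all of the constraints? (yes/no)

no

c3 must be visited but has only one open neighbour (b3), and it is neither the start nor the goal — the route would have to enter and leave through b3, re-entering it.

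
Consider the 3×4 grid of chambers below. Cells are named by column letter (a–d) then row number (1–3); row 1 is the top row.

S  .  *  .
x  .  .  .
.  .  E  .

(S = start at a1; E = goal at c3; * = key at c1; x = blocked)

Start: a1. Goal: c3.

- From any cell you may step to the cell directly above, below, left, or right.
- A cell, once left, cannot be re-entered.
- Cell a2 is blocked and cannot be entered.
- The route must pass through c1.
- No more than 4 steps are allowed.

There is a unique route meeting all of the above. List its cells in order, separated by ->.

Any route must reach c1 and still end at c3 within 4 moves, so the order of the required stops is forced.
Route from a1: 2× right (reaching c1), 2× down (reaching c3) — 4 moves in all.
Check: all required cells visited; 4 ≤ 4 moves.

a1 -> b1 -> c1 -> c2 -> c3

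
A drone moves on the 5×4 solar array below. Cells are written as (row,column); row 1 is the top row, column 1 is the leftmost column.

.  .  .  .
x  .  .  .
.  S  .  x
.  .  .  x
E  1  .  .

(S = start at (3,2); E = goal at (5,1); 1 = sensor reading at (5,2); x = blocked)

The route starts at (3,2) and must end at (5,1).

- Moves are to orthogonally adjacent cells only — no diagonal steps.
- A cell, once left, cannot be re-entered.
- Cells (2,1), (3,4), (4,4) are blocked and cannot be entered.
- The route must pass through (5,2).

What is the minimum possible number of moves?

3

Any route passes through (5,2) somewhere between (3,2) and (5,1). Summing Manhattan distances along the two legs ((3,2) → (5,2) → (5,1)) gives a lower bound of 2 + 1 = 3 moves.
A route of 3 moves achieves this: (3,2) → (4,2) → (5,2) → (5,1).
Since 3 matches the lower bound, it is optimal.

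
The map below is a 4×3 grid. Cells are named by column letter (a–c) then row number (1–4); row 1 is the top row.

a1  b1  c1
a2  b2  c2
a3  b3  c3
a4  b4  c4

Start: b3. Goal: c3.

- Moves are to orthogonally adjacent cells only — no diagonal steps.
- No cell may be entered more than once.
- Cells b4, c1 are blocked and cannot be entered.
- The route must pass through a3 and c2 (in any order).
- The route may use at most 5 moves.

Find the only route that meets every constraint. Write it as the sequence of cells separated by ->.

Any route must reach a3 and c2 and still end at c3 within 5 moves, so the order of the required stops is forced.
Route from b3: left to a3, up to a2, 2× right (reaching c2), down to c3 — 5 moves in all.
Check: all required cells visited; 5 ≤ 5 moves.

b3 -> a3 -> a2 -> b2 -> c2 -> c3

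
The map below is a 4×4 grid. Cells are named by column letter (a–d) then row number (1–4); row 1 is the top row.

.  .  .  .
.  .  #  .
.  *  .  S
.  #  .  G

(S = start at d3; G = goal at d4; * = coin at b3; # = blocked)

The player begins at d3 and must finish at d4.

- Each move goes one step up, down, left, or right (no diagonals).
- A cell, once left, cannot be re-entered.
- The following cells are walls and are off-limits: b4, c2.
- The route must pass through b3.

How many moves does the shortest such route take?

9

Any route passes through b3 somewhere between d3 and d4. Summing Manhattan distances along the two legs (d3 → b3 → d4) gives a lower bound of 2 + 3 = 5 moves.
The shortest route satisfying every rule uses 9 moves: d3 → d2 → d1 → c1 → b1 → b2 → b3 → c3 → c4 → d4.
The bound of 5 isn't tight here; checking systematically, no route of length 5 through 8 satisfies every constraint (on a 4-connected grid the length of any start-to-goal walk has the same parity as the Manhattan bound, so only lengths 5, 7, 9, … need checking), so 9 is the minimum.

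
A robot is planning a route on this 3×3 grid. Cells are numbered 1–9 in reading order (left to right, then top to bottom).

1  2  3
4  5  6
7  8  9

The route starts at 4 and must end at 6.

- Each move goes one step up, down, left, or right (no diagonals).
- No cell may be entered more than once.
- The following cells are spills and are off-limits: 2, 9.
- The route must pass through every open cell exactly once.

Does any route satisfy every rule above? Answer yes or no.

Cell 1 has only one open neighbour but is neither the start nor the goal, so a Hamiltonian route would have to both enter and leave it through the same neighbour — impossible without revisiting.

no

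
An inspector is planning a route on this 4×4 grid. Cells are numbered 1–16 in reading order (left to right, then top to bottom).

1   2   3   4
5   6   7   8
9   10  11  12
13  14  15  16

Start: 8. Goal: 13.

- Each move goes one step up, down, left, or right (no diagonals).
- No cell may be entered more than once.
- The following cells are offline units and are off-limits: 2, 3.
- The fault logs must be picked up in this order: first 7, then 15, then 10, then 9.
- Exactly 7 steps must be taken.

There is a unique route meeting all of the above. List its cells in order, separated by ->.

8 -> 7 -> 11 -> 15 -> 14 -> 10 -> 9 -> 13

The waypoints must appear in the order 7, 15, 10, 9, with no cell reused.
Route from 8: left to 7, 2× down (reaching 15), left to 14, up to 10, left to 9, down to 13 — 7 moves in all.
Check: order respected (7 at step 1, 15 at step 3, 10 at step 5, 9 at step 6); 7 moves as required.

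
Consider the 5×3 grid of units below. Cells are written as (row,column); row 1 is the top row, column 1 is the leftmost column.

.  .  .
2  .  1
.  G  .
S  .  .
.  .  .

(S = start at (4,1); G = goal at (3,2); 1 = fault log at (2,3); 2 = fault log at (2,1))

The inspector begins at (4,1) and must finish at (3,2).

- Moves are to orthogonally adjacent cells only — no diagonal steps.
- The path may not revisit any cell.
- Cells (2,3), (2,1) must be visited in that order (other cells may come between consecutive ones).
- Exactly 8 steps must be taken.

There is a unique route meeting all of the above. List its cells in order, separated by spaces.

(4,1) (4,2) (4,3) (3,3) (2,3) (2,2) (2,1) (3,1) (3,2)

The waypoints must appear in the order (2,3), (2,1), with no cell reused.
Route from (4,1): right 2 to (4,3), up 2 to (2,3), left 2 to (2,1), down 1 to (3,1), right 1 to (3,2) — 8 moves in all.
Check: order respected (1 at step 4, 2 at step 6); 8 moves as required.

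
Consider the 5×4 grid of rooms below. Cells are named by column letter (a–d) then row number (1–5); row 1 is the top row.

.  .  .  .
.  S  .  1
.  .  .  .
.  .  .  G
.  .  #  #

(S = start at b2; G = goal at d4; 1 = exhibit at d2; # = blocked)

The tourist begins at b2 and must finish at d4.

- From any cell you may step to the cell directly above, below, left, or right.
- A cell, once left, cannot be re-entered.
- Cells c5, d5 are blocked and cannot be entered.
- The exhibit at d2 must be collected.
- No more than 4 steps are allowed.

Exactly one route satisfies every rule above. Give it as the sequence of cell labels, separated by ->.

b2 -> c2 -> d2 -> d3 -> d4

Any route must reach d2 and still end at d4 within 4 moves, so the order of the required stops is forced.
Route from b2: right 2 to d2, down 2 to d4 — 4 moves in all.
Check: all required cells visited; 4 ≤ 4 moves.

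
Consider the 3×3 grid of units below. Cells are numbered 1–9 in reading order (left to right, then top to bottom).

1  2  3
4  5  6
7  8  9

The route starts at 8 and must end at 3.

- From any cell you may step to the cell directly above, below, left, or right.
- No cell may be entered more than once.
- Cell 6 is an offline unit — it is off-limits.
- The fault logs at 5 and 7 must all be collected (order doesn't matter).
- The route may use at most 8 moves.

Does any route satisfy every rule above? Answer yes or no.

yes

One route that works: 8 → 7 → 4 → 5 → 2 → 3.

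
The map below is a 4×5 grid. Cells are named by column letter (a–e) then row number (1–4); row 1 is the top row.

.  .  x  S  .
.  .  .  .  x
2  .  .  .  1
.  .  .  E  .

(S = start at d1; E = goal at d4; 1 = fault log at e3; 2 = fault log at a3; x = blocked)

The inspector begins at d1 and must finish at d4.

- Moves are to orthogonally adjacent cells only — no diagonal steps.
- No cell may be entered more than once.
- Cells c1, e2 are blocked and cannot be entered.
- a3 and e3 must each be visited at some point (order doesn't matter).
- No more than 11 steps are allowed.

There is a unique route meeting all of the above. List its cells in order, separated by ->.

The budget equals the shortest possible length, so every move has to be on a shortest route through the required cells.
Route from d1: down to d2, 3× left (reaching a2), down to a3, 4× right (reaching e3), down to e4, left to d4 — 11 moves in all.
Check: all required cells visited; 11 ≤ 11 moves.

d1 -> d2 -> c2 -> b2 -> a2 -> a3 -> b3 -> c3 -> d3 -> e3 -> e4 -> d4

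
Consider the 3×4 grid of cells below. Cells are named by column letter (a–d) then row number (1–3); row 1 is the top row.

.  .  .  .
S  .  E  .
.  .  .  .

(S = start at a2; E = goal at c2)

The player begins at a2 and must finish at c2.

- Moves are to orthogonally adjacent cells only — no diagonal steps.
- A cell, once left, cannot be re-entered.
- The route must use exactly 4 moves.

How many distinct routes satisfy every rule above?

6

Need simple routes of exactly 4 moves from a2 to c2 (Manhattan distance 2, so 1 moves are spent on a detour and 1 undoing it).
Enumerating: a2 a1 b1 b2 c2 | a2 a1 b1 c1 c2 | a2 a3 b3 b2 c2 | a2 a3 b3 c3 c2 | a2 b2 b1 c1 c2 | a2 b2 b3 c3 c2.
That gives 6 routes.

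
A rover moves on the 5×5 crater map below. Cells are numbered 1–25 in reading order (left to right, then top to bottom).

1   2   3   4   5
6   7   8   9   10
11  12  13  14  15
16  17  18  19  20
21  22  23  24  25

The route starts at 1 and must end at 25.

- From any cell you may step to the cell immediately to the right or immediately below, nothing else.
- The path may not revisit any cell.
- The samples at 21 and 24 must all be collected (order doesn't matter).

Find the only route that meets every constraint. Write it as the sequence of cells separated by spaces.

1 6 11 16 21 22 23 24 25

Moves only go right or down, so the column and row indices never decrease.
Route from 1: down 4 to 21, right 4 to 25 — 8 moves in all.
Check: all required cells visited.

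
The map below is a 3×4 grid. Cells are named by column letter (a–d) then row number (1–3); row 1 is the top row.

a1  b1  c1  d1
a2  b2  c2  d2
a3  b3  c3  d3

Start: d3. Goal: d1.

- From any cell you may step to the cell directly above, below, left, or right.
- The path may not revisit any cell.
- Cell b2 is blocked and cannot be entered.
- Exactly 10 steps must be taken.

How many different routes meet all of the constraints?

2

Need simple routes of exactly 10 moves from d3 to d1 (Manhattan distance 2, so 4 moves are spent on a detour and 4 undoing it).
Enumerating: d3 d2 c2 c3 b3 a3 a2 a1 b1 c1 d1 | d3 c3 b3 a3 a2 a1 b1 c1 c2 d2 d1.
That gives 2 routes.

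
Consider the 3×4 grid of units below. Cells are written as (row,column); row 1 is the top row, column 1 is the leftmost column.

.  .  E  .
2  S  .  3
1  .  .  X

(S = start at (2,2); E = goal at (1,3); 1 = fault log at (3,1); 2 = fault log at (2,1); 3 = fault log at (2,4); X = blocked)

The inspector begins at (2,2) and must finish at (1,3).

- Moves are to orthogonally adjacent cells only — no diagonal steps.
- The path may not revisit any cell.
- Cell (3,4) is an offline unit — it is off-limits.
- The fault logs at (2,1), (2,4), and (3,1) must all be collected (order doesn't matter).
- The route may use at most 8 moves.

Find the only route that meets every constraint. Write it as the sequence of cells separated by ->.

The budget equals the shortest possible length, so every move has to be on a shortest route through the required cells.
Route from (2,2): left 1 to (2,1), down 1 to (3,1), right 2 to (3,3), up 1 to (2,3), right 1 to (2,4), up 1 to (1,4), left 1 to (1,3) — 8 moves in all.
Check: all required cells visited; 8 ≤ 8 moves.

(2,2) -> (2,1) -> (3,1) -> (3,2) -> (3,3) -> (2,3) -> (2,4) -> (1,4) -> (1,3)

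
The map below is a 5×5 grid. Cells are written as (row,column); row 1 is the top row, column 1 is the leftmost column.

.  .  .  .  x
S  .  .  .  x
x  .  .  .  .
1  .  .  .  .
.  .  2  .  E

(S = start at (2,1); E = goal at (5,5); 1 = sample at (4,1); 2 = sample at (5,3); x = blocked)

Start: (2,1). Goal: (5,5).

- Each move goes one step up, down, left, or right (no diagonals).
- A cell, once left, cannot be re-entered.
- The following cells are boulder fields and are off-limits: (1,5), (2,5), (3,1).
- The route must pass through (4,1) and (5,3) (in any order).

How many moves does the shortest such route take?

Any route passes through (4,1) and (5,3) in some order between (2,1) and (5,5). Summing Manhattan distances along each leg and taking the cheapest ordering ((2,1) → (4,1) → (5,3) → (5,5)) gives a lower bound of 2 + 3 + 2 = 7 moves.
That bound ignores the blocked cells. Measuring each leg by the fewest moves that actually steer around them ((2,1)→(4,1): 4; (4,1)→(5,3): 3; (5,3)→(5,5): 2) raises the lower bound to 9.
A route of 9 moves exists: (2,1) → (2,2) → (3,2) → (4,2) → (4,1) → (5,1) → (5,2) → (5,3) → (5,4) → (5,5).
Since 9 matches that lower bound, it is optimal.

9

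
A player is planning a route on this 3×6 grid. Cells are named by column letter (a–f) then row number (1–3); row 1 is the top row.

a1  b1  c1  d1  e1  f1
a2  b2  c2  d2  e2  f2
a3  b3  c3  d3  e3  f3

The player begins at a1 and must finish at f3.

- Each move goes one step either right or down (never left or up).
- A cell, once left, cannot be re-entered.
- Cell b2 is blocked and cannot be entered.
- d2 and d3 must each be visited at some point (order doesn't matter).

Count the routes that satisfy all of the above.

A right/down-only route from a1 to f3 makes exactly 2 down-moves and 5 right-moves in some order.
With no other constraints that would be C(7,2) = 21 routes.
A monotone route can only reach the required cells in the order d2, d3, so split there and multiply the segment counts (each segment already excludes blocked cells): a1→d2: 2; d2→d3: 1; d3→f3: 1; product = 2.
That gives 2 routes.

2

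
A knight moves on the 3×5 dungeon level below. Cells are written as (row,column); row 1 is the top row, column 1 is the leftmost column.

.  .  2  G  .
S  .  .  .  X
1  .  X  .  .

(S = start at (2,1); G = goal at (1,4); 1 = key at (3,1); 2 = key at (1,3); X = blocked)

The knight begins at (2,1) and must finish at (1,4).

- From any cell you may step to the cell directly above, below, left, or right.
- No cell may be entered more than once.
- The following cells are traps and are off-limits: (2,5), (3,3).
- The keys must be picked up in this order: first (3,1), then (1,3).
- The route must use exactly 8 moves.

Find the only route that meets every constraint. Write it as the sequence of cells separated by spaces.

The waypoints must appear in the order (3,1), (1,3), with no cell reused.
Route from (2,1): down to (3,1), right to (3,2), 2× up (reaching (1,2)), right to (1,3), down to (2,3), right to (2,4), up to (1,4) — 8 moves in all.
Check: order respected (1 at step 1, 2 at step 5); 8 moves as required.

(2,1) (3,1) (3,2) (2,2) (1,2) (1,3) (2,3) (2,4) (1,4)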